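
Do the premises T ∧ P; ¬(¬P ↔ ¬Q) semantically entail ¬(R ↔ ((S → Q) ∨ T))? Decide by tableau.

No

Initial set: {(T ∧ P); ¬(¬P ↔ ¬Q); ¬¬(R ↔ ((S → Q) ∨ T))}.
(T ∧ P): α-rule — add T, P.
¬(¬P ↔ ¬Q): β-rule — branch into ¬P, ¬¬Q  //  ¬¬P, ¬Q.
  branch 1 (add ¬P, ¬¬Q):
    × closes — contains both P and ¬P.
  branch 2 (add ¬¬P, ¬Q):
    ¬¬(R ↔ ((S → Q) ∨ T)): β-rule — branch into R, ((S → Q) ∨ T)  //  ¬R, ¬((S → Q) ∨ T).
      branch 2.1 (add R, ((S → Q) ∨ T)):
        ((S → Q) ∨ T): β-rule — branch into (S → Q)  //  T.
          branch 2.1.1 (add (S → Q)):
            (S → Q): β-rule — branch into ¬S  //  Q.
              branch 2.1.1.1 (add ¬S):
                ○ open, literals {P=T, Q=F, R=T, S=F, T=T}.
              branch 2.1.1.2 (add Q):
                × closes — contains both Q and ¬Q.
          branch 2.1.2 (add T):
            ○ open, literals {P=T, Q=F, R=T, T=T}.
      branch 2.2 (add ¬R, ¬((S → Q) ∨ T)):
        ¬((S → Q) ∨ T): α-rule — add ¬(S → Q), ¬T.
        × closes — contains both T and ¬T.
3 branches closed, 2 open.
An open branch gives a countermodel: P=T, Q=F, R=T, S=F, T=T (unmentioned atoms arbitrary); the premises hold there but the conclusion fails.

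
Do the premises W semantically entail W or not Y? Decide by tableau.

Yes

Initial set: {T W; F (W or not Y)}.
F (W or not Y): α-rule — add F W, F not Y.
× closes — contains both W and not W.
All 1 branch closes.
Every branch closed, so the premises entail the conclusion.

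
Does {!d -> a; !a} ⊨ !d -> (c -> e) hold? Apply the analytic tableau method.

Initial set: {(!d -> a); !a; !(!d -> (c -> e))}.
!(!d -> (c -> e)): α-rule — add !d, !(c -> e).
!(c -> e): α-rule — add c, !e.
(!d -> a): β-rule — branch into !!d  //  a.
  branch 1 (add !!d):
    × closes — contains both d and !d.
  branch 2 (add a):
    × closes — contains both a and !a.
All 2 branches close.
Every branch closed, so the premises entail the conclusion.

Yes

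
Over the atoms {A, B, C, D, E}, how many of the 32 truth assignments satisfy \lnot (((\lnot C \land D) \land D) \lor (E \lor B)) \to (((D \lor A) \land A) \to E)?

Initial set: {T (\lnot (((\lnot C \land D) \land D) \lor (E \lor B)) \to (((D \lor A) \land A) \to E))}.
T (\lnot (((\lnot C \land D) \land D) \lor (E \lor B)) \to (((D \lor A) \land A) \to E)): β-rule — branch into F \lnot (((\lnot C \land D) \land D) \lor (E \lor B))  //  T (((D \lor A) \land A) \to E).
  branch 1 (add F \lnot (((\lnot C \land D) \land D) \lor (E \lor B))):
    F \lnot (((\lnot C \land D) \land D) \lor (E \lor B)): β-rule — branch into T ((\lnot C \land D) \land D)  //  T (E \lor B).
      branch 1.1 (add T ((\lnot C \land D) \land D)):
        T ((\lnot C \land D) \land D): α-rule — add T (\lnot C \land D), T D.
        T (\lnot C \land D): α-rule — add T \lnot C, T D.
        ○ open, literals {C=0, D=1}.
      branch 1.2 (add T (E \lor B)):
        T (E \lor B): β-rule — branch into T E  //  T B.
          branch 1.2.1 (add T E):
            ○ open, literals {E=1}.
          branch 1.2.2 (add T B):
            ○ open, literals {B=1}.
  branch 2 (add T (((D \lor A) \land A) \to E)):
    T (((D \lor A) \land A) \to E): β-rule — branch into F ((D \lor A) \land A)  //  T E.
      branch 2.1 (add F ((D \lor A) \land A)):
        F ((D \lor A) \land A): β-rule — branch into F (D \lor A)  //  F A.
          branch 2.1.1 (add F (D \lor A)):
            F (D \lor A): α-rule — add F D, F A.
            ○ open, literals {A=0, D=0}.
          branch 2.1.2 (add F A):
            ○ open, literals {A=0}.
      branch 2.2 (add T E):
        ○ open, literals {E=1}.
0 branches closed, 6 open.
Each open branch fixes some atoms; the unmentioned ones are free. Counting distinct full assignments: branch {C=0, D=1} (A, B, E) contributes 8 new; branch {E=1} (A, B, C, D) contributes 12 new; branch {B=1} (A, C, D, E) contributes 6 new; branch {A=0, D=0} (B, C, E) contributes 2 new; branch {A=0} (B, C, D, E) contributes 1 new; branch {E=1} (A, B, C, D) contributes 0 new. Total: 29.

29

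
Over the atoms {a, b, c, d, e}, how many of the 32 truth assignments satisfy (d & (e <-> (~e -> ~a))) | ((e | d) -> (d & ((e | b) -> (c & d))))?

23

Initial set: {T ((d & (e <-> (~e -> ~a))) | ((e | d) -> (d & ((e | b) -> (c & d)))))}.
T ((d & (e <-> (~e -> ~a))) | ((e | d) -> (d & ((e | b) -> (c & d))))): β-rule — branch into T (d & (e <-> (~e -> ~a)))  //  T ((e | d) -> (d & ((e | b) -> (c & d)))).
  branch 1 (add T (d & (e <-> (~e -> ~a)))):
    T (d & (e <-> (~e -> ~a))): α-rule — add T d, T (e <-> (~e -> ~a)).
    T (e <-> (~e -> ~a)): β-rule — branch into T e, T (~e -> ~a)  //  F e, F (~e -> ~a).
      branch 1.1 (add T e, T (~e -> ~a)):
        T (~e -> ~a): β-rule — branch into F ~e  //  T ~a.
          branch 1.1.1 (add F ~e):
            ○ open, literals {d=1, e=1}.
          branch 1.1.2 (add T ~a):
            ○ open, literals {a=0, d=1, e=1}.
      branch 1.2 (add F e, F (~e -> ~a)):
        F (~e -> ~a): α-rule — add T ~e, F ~a.
        ○ open, literals {a=1, d=1, e=0}.
  branch 2 (add T ((e | d) -> (d & ((e | b) -> (c & d))))):
    T ((e | d) -> (d & ((e | b) -> (c & d)))): β-rule — branch into F (e | d)  //  T (d & ((e | b) -> (c & d))).
      branch 2.1 (add F (e | d)):
        F (e | d): α-rule — add F e, F d.
        ○ open, literals {d=0, e=0}.
      branch 2.2 (add T (d & ((e | b) -> (c & d)))):
        T (d & ((e | b) -> (c & d))): α-rule — add T d, T ((e | b) -> (c & d)).
        T ((e | b) -> (c & d)): β-rule — branch into F (e | b)  //  T (c & d).
          branch 2.2.1 (add F (e | b)):
            F (e | b): α-rule — add F e, F b.
            ○ open, literals {b=0, d=1, e=0}.
          branch 2.2.2 (add T (c & d)):
            T (c & d): α-rule — add T c, T d.
            ○ open, literals {c=1, d=1}.
0 branches closed, 6 open.
Each open branch fixes some atoms; the unmentioned ones are free. Counting distinct full assignments: branch {d=1, e=1} (a, b, c) contributes 8 new; branch {a=0, d=1, e=1} (b, c) contributes 0 new; branch {a=1, d=1, e=0} (b, c) contributes 4 new; branch {d=0, e=0} (a, b, c) contributes 8 new; branch {b=0, d=1, e=0} (a, c) contributes 2 new; branch {c=1, d=1} (a, b, e) contributes 1 new. Total: 23.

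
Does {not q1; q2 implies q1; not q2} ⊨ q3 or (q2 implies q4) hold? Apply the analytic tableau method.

Yes

Initial set: {T not q1; T (q2 implies q1); T not q2; F (q3 or (q2 implies q4))}.
F (q3 or (q2 implies q4)): α-rule — add F q3, F (q2 implies q4).
F (q2 implies q4): α-rule — add T q2, F q4.
× closes — contains both q2 and not q2.
All 1 branch closes.
Every branch closed, so the premises entail the conclusion.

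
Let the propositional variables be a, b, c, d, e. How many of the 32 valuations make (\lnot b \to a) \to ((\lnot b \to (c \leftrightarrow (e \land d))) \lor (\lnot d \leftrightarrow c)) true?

31

Initial set: {((\lnot b \to a) \to ((\lnot b \to (c \leftrightarrow (e \land d))) \lor (\lnot d \leftrightarrow c)))}.
((\lnot b \to a) \to ((\lnot b \to (c \leftrightarrow (e \land d))) \lor (\lnot d \leftrightarrow c))): β-rule — branch into \lnot (\lnot b \to a)  //  ((\lnot b \to (c \leftrightarrow (e \land d))) \lor (\lnot d \leftrightarrow c)).
  branch 1 (add \lnot (\lnot b \to a)):
    \lnot (\lnot b \to a): α-rule — add \lnot b, \lnot a.
    ○ open, literals {a=F, b=F}.
  branch 2 (add ((\lnot b \to (c \leftrightarrow (e \land d))) \lor (\lnot d \leftrightarrow c))):
    ((\lnot b \to (c \leftrightarrow (e \land d))) \lor (\lnot d \leftrightarrow c)): β-rule — branch into (\lnot b \to (c \leftrightarrow (e \land d)))  //  (\lnot d \leftrightarrow c).
      branch 2.1 (add (\lnot b \to (c \leftrightarrow (e \land d)))):
        (\lnot b \to (c \leftrightarrow (e \land d))): β-rule — branch into \lnot \lnot b  //  (c \leftrightarrow (e \land d)).
          branch 2.1.1 (add \lnot \lnot b):
            ○ open, literals {b=T}.
          branch 2.1.2 (add (c \leftrightarrow (e \land d))):
            (c \leftrightarrow (e \land d)): β-rule — branch into c, (e \land d)  //  \lnot c, \lnot (e \land d).
              branch 2.1.2.1 (add c, (e \land d)):
                (e \land d): α-rule — add e, d.
                ○ open, literals {c=T, d=T, e=T}.
              branch 2.1.2.2 (add \lnot c, \lnot (e \land d)):
                \lnot (e \land d): β-rule — branch into \lnot e  //  \lnot d.
                  branch 2.1.2.2.1 (add \lnot e):
                    ○ open, literals {c=F, e=F}.
                  branch 2.1.2.2.2 (add \lnot d):
                    ○ open, literals {c=F, d=F}.
      branch 2.2 (add (\lnot d \leftrightarrow c)):
        (\lnot d \leftrightarrow c): β-rule — branch into \lnot d, c  //  \lnot \lnot d, \lnot c.
          branch 2.2.1 (add \lnot d, c):
            ○ open, literals {c=T, d=F}.
          branch 2.2.2 (add \lnot \lnot d, \lnot c):
            ○ open, literals {c=F, d=T}.
0 branches closed, 7 open.
Each open branch fixes some atoms; the unmentioned ones are free. Counting distinct full assignments: branch {a=F, b=F} (c, d, e) contributes 8 new; branch {b=T} (a, c, d, e) contributes 16 new; branch {c=T, d=T, e=T} (a, b) contributes 1 new; branch {c=F, e=F} (a, b, d) contributes 2 new; branch {c=F, d=F} (a, b, e) contributes 1 new; branch {c=T, d=F} (a, b, e) contributes 2 new; branch {c=F, d=T} (a, b, e) contributes 1 new. Total: 31.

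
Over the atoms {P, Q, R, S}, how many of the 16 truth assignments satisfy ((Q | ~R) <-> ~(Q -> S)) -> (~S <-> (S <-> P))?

Initial set: {(((Q | ~R) <-> ~(Q -> S)) -> (~S <-> (S <-> P)))}.
(((Q | ~R) <-> ~(Q -> S)) -> (~S <-> (S <-> P))): β-rule — branch into ~((Q | ~R) <-> ~(Q -> S))  //  (~S <-> (S <-> P)).
  branch 1 (add ~((Q | ~R) <-> ~(Q -> S))):
    ~((Q | ~R) <-> ~(Q -> S)): β-rule — branch into (Q | ~R), ~~(Q -> S)  //  ~(Q | ~R), ~(Q -> S).
      branch 1.1 (add (Q | ~R), ~~(Q -> S)):
        (Q | ~R): β-rule — branch into Q  //  ~R.
          branch 1.1.1 (add Q):
            ~~(Q -> S): β-rule — branch into ~Q  //  S.
              branch 1.1.1.1 (add ~Q):
                × closes — contains both Q and ~Q.
              branch 1.1.1.2 (add S):
                ○ open, literals {Q=true, S=true}.
          branch 1.1.2 (add ~R):
            ~~(Q -> S): β-rule — branch into ~Q  //  S.
              branch 1.1.2.1 (add ~Q):
                ○ open, literals {Q=false, R=false}.
              branch 1.1.2.2 (add S):
                ○ open, literals {R=false, S=true}.
      branch 1.2 (add ~(Q | ~R), ~(Q -> S)):
        ~(Q | ~R): α-rule — add ~Q, ~~R.
        ~(Q -> S): α-rule — add Q, ~S.
        × closes — contains both Q and ~Q.
  branch 2 (add (~S <-> (S <-> P))):
    (~S <-> (S <-> P)): β-rule — branch into ~S, (S <-> P)  //  ~~S, ~(S <-> P).
      branch 2.1 (add ~S, (S <-> P)):
        (S <-> P): β-rule — branch into S, P  //  ~S, ~P.
          branch 2.1.1 (add S, P):
            × closes — contains both S and ~S.
          branch 2.1.2 (add ~S, ~P):
            ○ open, literals {P=false, S=false}.
      branch 2.2 (add ~~S, ~(S <-> P)):
        ~(S <-> P): β-rule — branch into S, ~P  //  ~S, P.
          branch 2.2.1 (add S, ~P):
            ○ open, literals {P=false, S=true}.
          branch 2.2.2 (add ~S, P):
            × closes — contains both S and ~S.
4 branches closed, 5 open.
Each open branch fixes some atoms; the unmentioned ones are free. Counting distinct full assignments: branch {Q=true, S=true} (P, R) contributes 4 new; branch {Q=false, R=false} (P, S) contributes 4 new; branch {R=false, S=true} (P, Q) contributes 0 new; branch {P=false, S=false} (Q, R) contributes 3 new; branch {P=false, S=true} (Q, R) contributes 1 new. Total: 12.

12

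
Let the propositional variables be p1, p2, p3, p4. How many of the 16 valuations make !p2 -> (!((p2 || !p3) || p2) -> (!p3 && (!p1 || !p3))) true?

Initial set: {(!p2 -> (!((p2 || !p3) || p2) -> (!p3 && (!p1 || !p3))))}.
(!p2 -> (!((p2 || !p3) || p2) -> (!p3 && (!p1 || !p3)))): β-rule — branch into !!p2  //  (!((p2 || !p3) || p2) -> (!p3 && (!p1 || !p3))).
  branch 1 (add !!p2):
    ○ open, literals {p2=T}.
  branch 2 (add (!((p2 || !p3) || p2) -> (!p3 && (!p1 || !p3)))):
    (!((p2 || !p3) || p2) -> (!p3 && (!p1 || !p3))): β-rule — branch into !!((p2 || !p3) || p2)  //  (!p3 && (!p1 || !p3)).
      branch 2.1 (add !!((p2 || !p3) || p2)):
        !!((p2 || !p3) || p2): β-rule — branch into (p2 || !p3)  //  p2.
          branch 2.1.1 (add (p2 || !p3)):
            (p2 || !p3): β-rule — branch into p2  //  !p3.
              branch 2.1.1.1 (add p2):
                ○ open, literals {p2=T}.
              branch 2.1.1.2 (add !p3):
                ○ open, literals {p3=F}.
          branch 2.1.2 (add p2):
            ○ open, literals {p2=T}.
      branch 2.2 (add (!p3 && (!p1 || !p3))):
        (!p3 && (!p1 || !p3)): α-rule — add !p3, (!p1 || !p3).
        (!p1 || !p3): β-rule — branch into !p1  //  !p3.
          branch 2.2.1 (add !p1):
            ○ open, literals {p1=F, p3=F}.
          branch 2.2.2 (add !p3):
            ○ open, literals {p3=F}.
0 branches closed, 6 open.
Each open branch fixes some atoms; the unmentioned ones are free. Counting distinct full assignments: branch {p2=T} (p1, p3, p4) contributes 8 new; branch {p2=T} (p1, p3, p4) contributes 0 new; branch {p3=F} (p1, p2, p4) contributes 4 new; branch {p2=T} (p1, p3, p4) contributes 0 new; branch {p1=F, p3=F} (p2, p4) contributes 0 new; branch {p3=F} (p1, p2, p4) contributes 0 new. Total: 12.

12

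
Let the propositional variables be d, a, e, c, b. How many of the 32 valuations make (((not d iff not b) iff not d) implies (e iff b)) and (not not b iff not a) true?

Initial set: {((((not d iff not b) iff not d) implies (e iff b)) and (not not b iff not a))}.
((((not d iff not b) iff not d) implies (e iff b)) and (not not b iff not a)): α-rule — add (((not d iff not b) iff not d) implies (e iff b)), (not not b iff not a).
(((not d iff not b) iff not d) implies (e iff b)): β-rule — branch into not ((not d iff not b) iff not d)  //  (e iff b).
  branch 1 (add not ((not d iff not b) iff not d)):
    (not not b iff not a): β-rule — branch into not not b, not a  //  not not not b, not not a.
      branch 1.1 (add not not b, not a):
        not not b: drop double negation, giving b.
        not ((not d iff not b) iff not d): β-rule — branch into (not d iff not b), not not d  //  not (not d iff not b), not d.
          branch 1.1.1 (add (not d iff not b), not not d):
            (not d iff not b): β-rule — branch into not d, not b  //  not not d, not not b.
              branch 1.1.1.1 (add not d, not b):
                × closes — contains both d and not d.
              branch 1.1.1.2 (add not not d, not not b):
                ○ open, literals {a=0, b=1, d=1}.
          branch 1.1.2 (add not (not d iff not b), not d):
            not (not d iff not b): β-rule — branch into not d, not not b  //  not not d, not b.
              branch 1.1.2.1 (add not d, not not b):
                ○ open, literals {a=0, b=1, d=0}.
              branch 1.1.2.2 (add not not d, not b):
                × closes — contains both d and not d.
      branch 1.2 (add not not not b, not not a):
        not not not b: drop double negation, giving not b.
        not ((not d iff not b) iff not d): β-rule — branch into (not d iff not b), not not d  //  not (not d iff not b), not d.
          branch 1.2.1 (add (not d iff not b), not not d):
            (not d iff not b): β-rule — branch into not d, not b  //  not not d, not not b.
              branch 1.2.1.1 (add not d, not b):
                × closes — contains both d and not d.
              branch 1.2.1.2 (add not not d, not not b):
                × closes — contains both b and not b.
          branch 1.2.2 (add not (not d iff not b), not d):
            not (not d iff not b): β-rule — branch into not d, not not b  //  not not d, not b.
              branch 1.2.2.1 (add not d, not not b):
                × closes — contains both b and not b.
              branch 1.2.2.2 (add not not d, not b):
                × closes — contains both d and not d.
  branch 2 (add (e iff b)):
    (not not b iff not a): β-rule — branch into not not b, not a  //  not not not b, not not a.
      branch 2.1 (add not not b, not a):
        not not b: drop double negation, giving b.
        (e iff b): β-rule — branch into e, b  //  not e, not b.
          branch 2.1.1 (add e, b):
            ○ open, literals {a=0, b=1, e=1}.
          branch 2.1.2 (add not e, not b):
            × closes — contains both b and not b.
      branch 2.2 (add not not not b, not not a):
        not not not b: drop double negation, giving not b.
        (e iff b): β-rule — branch into e, b  //  not e, not b.
          branch 2.2.1 (add e, b):
            × closes — contains both b and not b.
          branch 2.2.2 (add not e, not b):
            ○ open, literals {a=1, b=0, e=0}.
8 branches closed, 4 open.
Each open branch fixes some atoms; the unmentioned ones are free. Counting distinct full assignments: branch {a=0, b=1, d=1} (e, c) contributes 4 new; branch {a=0, b=1, d=0} (e, c) contributes 4 new; branch {a=0, b=1, e=1} (d, c) contributes 0 new; branch {a=1, b=0, e=0} (d, c) contributes 4 new. Total: 12.

12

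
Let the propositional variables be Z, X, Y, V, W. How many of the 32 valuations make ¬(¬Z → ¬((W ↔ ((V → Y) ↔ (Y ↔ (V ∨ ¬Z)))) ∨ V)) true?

12

Initial set: {¬(¬Z → ¬((W ↔ ((V → Y) ↔ (Y ↔ (V ∨ ¬Z)))) ∨ V))}.
¬(¬Z → ¬((W ↔ ((V → Y) ↔ (Y ↔ (V ∨ ¬Z)))) ∨ V)): α-rule — add ¬Z, ¬¬((W ↔ ((V → Y) ↔ (Y ↔ (V ∨ ¬Z)))) ∨ V).
¬¬((W ↔ ((V → Y) ↔ (Y ↔ (V ∨ ¬Z)))) ∨ V): β-rule — branch into (W ↔ ((V → Y) ↔ (Y ↔ (V ∨ ¬Z))))  //  V.
  branch 1 (add (W ↔ ((V → Y) ↔ (Y ↔ (V ∨ ¬Z))))):
    (W ↔ ((V → Y) ↔ (Y ↔ (V ∨ ¬Z)))): β-rule — branch into W, ((V → Y) ↔ (Y ↔ (V ∨ ¬Z)))  //  ¬W, ¬((V → Y) ↔ (Y ↔ (V ∨ ¬Z))).
      branch 1.1 (add W, ((V → Y) ↔ (Y ↔ (V ∨ ¬Z)))):
        ((V → Y) ↔ (Y ↔ (V ∨ ¬Z))): β-rule — branch into (V → Y), (Y ↔ (V ∨ ¬Z))  //  ¬(V → Y), ¬(Y ↔ (V ∨ ¬Z)).
          branch 1.1.1 (add (V → Y), (Y ↔ (V ∨ ¬Z))):
            (V → Y): β-rule — branch into ¬V  //  Y.
              branch 1.1.1.1 (add ¬V):
                (Y ↔ (V ∨ ¬Z)): β-rule — branch into Y, (V ∨ ¬Z)  //  ¬Y, ¬(V ∨ ¬Z).
                  branch 1.1.1.1.1 (add Y, (V ∨ ¬Z)):
                    (V ∨ ¬Z): β-rule — branch into V  //  ¬Z.
                      branch 1.1.1.1.1.1 (add V):
                        × closes — contains both V and ¬V.
                      branch 1.1.1.1.1.2 (add ¬Z):
                        ○ open, literals {V=false, W=true, Y=true, Z=false}.
                  branch 1.1.1.1.2 (add ¬Y, ¬(V ∨ ¬Z)):
                    ¬(V ∨ ¬Z): α-rule — add ¬V, ¬¬Z.
                    × closes — contains both Z and ¬Z.
              branch 1.1.1.2 (add Y):
                (Y ↔ (V ∨ ¬Z)): β-rule — branch into Y, (V ∨ ¬Z)  //  ¬Y, ¬(V ∨ ¬Z).
                  branch 1.1.1.2.1 (add Y, (V ∨ ¬Z)):
                    (V ∨ ¬Z): β-rule — branch into V  //  ¬Z.
                      branch 1.1.1.2.1.1 (add V):
                        ○ open, literals {V=true, W=true, Y=true, Z=false}.
                      branch 1.1.1.2.1.2 (add ¬Z):
                        ○ open, literals {W=true, Y=true, Z=false}.
                  branch 1.1.1.2.2 (add ¬Y, ¬(V ∨ ¬Z)):
                    × closes — contains both Y and ¬Y.
          branch 1.1.2 (add ¬(V → Y), ¬(Y ↔ (V ∨ ¬Z))):
            ¬(V → Y): α-rule — add V, ¬Y.
            ¬(Y ↔ (V ∨ ¬Z)): β-rule — branch into Y, ¬(V ∨ ¬Z)  //  ¬Y, (V ∨ ¬Z).
              branch 1.1.2.1 (add Y, ¬(V ∨ ¬Z)):
                × closes — contains both Y and ¬Y.
              branch 1.1.2.2 (add ¬Y, (V ∨ ¬Z)):
                (V ∨ ¬Z): β-rule — branch into V  //  ¬Z.
                  branch 1.1.2.2.1 (add V):
                    ○ open, literals {V=true, W=true, Y=false, Z=false}.
                  branch 1.1.2.2.2 (add ¬Z):
                    ○ open, literals {V=true, W=true, Y=false, Z=false}.
      branch 1.2 (add ¬W, ¬((V → Y) ↔ (Y ↔ (V ∨ ¬Z)))):
        ¬((V → Y) ↔ (Y ↔ (V ∨ ¬Z))): β-rule — branch into (V → Y), ¬(Y ↔ (V ∨ ¬Z))  //  ¬(V → Y), (Y ↔ (V ∨ ¬Z)).
          branch 1.2.1 (add (V → Y), ¬(Y ↔ (V ∨ ¬Z))):
            (V → Y): β-rule — branch into ¬V  //  Y.
              branch 1.2.1.1 (add ¬V):
                ¬(Y ↔ (V ∨ ¬Z)): β-rule — branch into Y, ¬(V ∨ ¬Z)  //  ¬Y, (V ∨ ¬Z).
                  branch 1.2.1.1.1 (add Y, ¬(V ∨ ¬Z)):
                    ¬(V ∨ ¬Z): α-rule — add ¬V, ¬¬Z.
                    × closes — contains both Z and ¬Z.
                  branch 1.2.1.1.2 (add ¬Y, (V ∨ ¬Z)):
                    (V ∨ ¬Z): β-rule — branch into V  //  ¬Z.
                      branch 1.2.1.1.2.1 (add V):
                        × closes — contains both V and ¬V.
                      branch 1.2.1.1.2.2 (add ¬Z):
                        ○ open, literals {V=false, W=false, Y=false, Z=false}.
              branch 1.2.1.2 (add Y):
                ¬(Y ↔ (V ∨ ¬Z)): β-rule — branch into Y, ¬(V ∨ ¬Z)  //  ¬Y, (V ∨ ¬Z).
                  branch 1.2.1.2.1 (add Y, ¬(V ∨ ¬Z)):
                    ¬(V ∨ ¬Z): α-rule — add ¬V, ¬¬Z.
                    × closes — contains both Z and ¬Z.
                  branch 1.2.1.2.2 (add ¬Y, (V ∨ ¬Z)):
                    × closes — contains both Y and ¬Y.
          branch 1.2.2 (add ¬(V → Y), (Y ↔ (V ∨ ¬Z))):
            ¬(V → Y): α-rule — add V, ¬Y.
            (Y ↔ (V ∨ ¬Z)): β-rule — branch into Y, (V ∨ ¬Z)  //  ¬Y, ¬(V ∨ ¬Z).
              branch 1.2.2.1 (add Y, (V ∨ ¬Z)):
                × closes — contains both Y and ¬Y.
              branch 1.2.2.2 (add ¬Y, ¬(V ∨ ¬Z)):
                ¬(V ∨ ¬Z): α-rule — add ¬V, ¬¬Z.
                × closes — contains both V and ¬V.
  branch 2 (add V):
    ○ open, literals {V=true, Z=false}.
10 branches closed, 7 open.
Each open branch fixes some atoms; the unmentioned ones are free. Counting distinct full assignments: branch {V=false, W=true, Y=true, Z=false} (X) contributes 2 new; branch {V=true, W=true, Y=true, Z=false} (X) contributes 2 new; branch {W=true, Y=true, Z=false} (X, V) contributes 0 new; branch {V=true, W=true, Y=false, Z=false} (X) contributes 2 new; branch {V=true, W=true, Y=false, Z=false} (X) contributes 0 new; branch {V=false, W=false, Y=false, Z=false} (X) contributes 2 new; branch {V=true, Z=false} (X, Y, W) contributes 4 new. Total: 12.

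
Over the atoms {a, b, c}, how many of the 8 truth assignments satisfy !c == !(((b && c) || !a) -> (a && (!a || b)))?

Initial set: {T (!c == !(((b && c) || !a) -> (a && (!a || b))))}.
T (!c == !(((b && c) || !a) -> (a && (!a || b)))): β-rule — branch into T !c, T !(((b && c) || !a) -> (a && (!a || b)))  //  F !c, F !(((b && c) || !a) -> (a && (!a || b))).
  branch 1 (add T !c, T !(((b && c) || !a) -> (a && (!a || b)))):
    T !(((b && c) || !a) -> (a && (!a || b))): α-rule — add T ((b && c) || !a), F (a && (!a || b)).
    T ((b && c) || !a): β-rule — branch into T (b && c)  //  T !a.
      branch 1.1 (add T (b && c)):
        T (b && c): α-rule — add T b, T c.
        × closes — contains both c and !c.
      branch 1.2 (add T !a):
        F (a && (!a || b)): β-rule — branch into F a  //  F (!a || b).
          branch 1.2.1 (add F a):
            ○ open, literals {a=0, c=0}.
          branch 1.2.2 (add F (!a || b)):
            F (!a || b): α-rule — add F !a, F b.
            × closes — contains both a and !a.
  branch 2 (add F !c, F !(((b && c) || !a) -> (a && (!a || b)))):
    F !(((b && c) || !a) -> (a && (!a || b))): β-rule — branch into F ((b && c) || !a)  //  T (a && (!a || b)).
      branch 2.1 (add F ((b && c) || !a)):
        F ((b && c) || !a): α-rule — add F (b && c), F !a.
        F (b && c): β-rule — branch into F b  //  F c.
          branch 2.1.1 (add F b):
            ○ open, literals {a=1, b=0, c=1}.
          branch 2.1.2 (add F c):
            × closes — contains both c and !c.
      branch 2.2 (add T (a && (!a || b))):
        T (a && (!a || b)): α-rule — add T a, T (!a || b).
        T (!a || b): β-rule — branch into T !a  //  T b.
          branch 2.2.1 (add T !a):
            × closes — contains both a and !a.
          branch 2.2.2 (add T b):
            ○ open, literals {a=1, b=1, c=1}.
4 branches closed, 3 open.
Each open branch fixes some atoms; the unmentioned ones are free. Counting distinct full assignments: branch {a=0, c=0} (b) contributes 2 new; branch {a=1, b=0, c=1} (none free) contributes 1 new; branch {a=1, b=1, c=1} (none free) contributes 1 new. Total: 4.

4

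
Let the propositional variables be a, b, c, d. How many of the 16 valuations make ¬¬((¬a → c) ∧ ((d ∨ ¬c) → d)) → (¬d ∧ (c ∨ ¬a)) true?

10

Initial set: {(¬¬((¬a → c) ∧ ((d ∨ ¬c) → d)) → (¬d ∧ (c ∨ ¬a)))}.
(¬¬((¬a → c) ∧ ((d ∨ ¬c) → d)) → (¬d ∧ (c ∨ ¬a))): β-rule — branch into ¬¬¬((¬a → c) ∧ ((d ∨ ¬c) → d))  //  (¬d ∧ (c ∨ ¬a)).
  branch 1 (add ¬¬¬((¬a → c) ∧ ((d ∨ ¬c) → d))):
    ¬¬¬((¬a → c) ∧ ((d ∨ ¬c) → d)): drop double negation, giving ¬((¬a → c) ∧ ((d ∨ ¬c) → d)).
    ¬((¬a → c) ∧ ((d ∨ ¬c) → d)): β-rule — branch into ¬(¬a → c)  //  ¬((d ∨ ¬c) → d).
      branch 1.1 (add ¬(¬a → c)):
        ¬(¬a → c): α-rule — add ¬a, ¬c.
        ○ open, literals {a=0, c=0}.
      branch 1.2 (add ¬((d ∨ ¬c) → d)):
        ¬((d ∨ ¬c) → d): α-rule — add (d ∨ ¬c), ¬d.
        (d ∨ ¬c): β-rule — branch into d  //  ¬c.
          branch 1.2.1 (add d):
            × closes — contains both d and ¬d.
          branch 1.2.2 (add ¬c):
            ○ open, literals {c=0, d=0}.
  branch 2 (add (¬d ∧ (c ∨ ¬a))):
    (¬d ∧ (c ∨ ¬a)): α-rule — add ¬d, (c ∨ ¬a).
    (c ∨ ¬a): β-rule — branch into c  //  ¬a.
      branch 2.1 (add c):
        ○ open, literals {c=1, d=0}.
      branch 2.2 (add ¬a):
        ○ open, literals {a=0, d=0}.
1 branch closed, 4 open.
Each open branch fixes some atoms; the unmentioned ones are free. Counting distinct full assignments: branch {a=0, c=0} (b, d) contributes 4 new; branch {c=0, d=0} (a, b) contributes 2 new; branch {c=1, d=0} (a, b) contributes 4 new; branch {a=0, d=0} (b, c) contributes 0 new. Total: 10.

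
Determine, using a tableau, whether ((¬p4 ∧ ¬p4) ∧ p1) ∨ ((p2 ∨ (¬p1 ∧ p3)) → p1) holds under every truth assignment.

Assume the negation and expand:
Initial set: {F (((¬p4 ∧ ¬p4) ∧ p1) ∨ ((p2 ∨ (¬p1 ∧ p3)) → p1))}.
F (((¬p4 ∧ ¬p4) ∧ p1) ∨ ((p2 ∨ (¬p1 ∧ p3)) → p1)): α-rule — add F ((¬p4 ∧ ¬p4) ∧ p1), F ((p2 ∨ (¬p1 ∧ p3)) → p1).
F ((p2 ∨ (¬p1 ∧ p3)) → p1): α-rule — add T (p2 ∨ (¬p1 ∧ p3)), F p1.
F ((¬p4 ∧ ¬p4) ∧ p1): β-rule — branch into F (¬p4 ∧ ¬p4)  //  F p1.
  branch 1 (add F (¬p4 ∧ ¬p4)):
    T (p2 ∨ (¬p1 ∧ p3)): β-rule — branch into T p2  //  T (¬p1 ∧ p3).
      branch 1.1 (add T p2):
        F (¬p4 ∧ ¬p4): β-rule — branch into F ¬p4  //  F ¬p4.
          branch 1.1.1 (add F ¬p4):
            ○ open, literals {p1=false, p2=true, p4=true}.
          branch 1.1.2 (add F ¬p4):
            ○ open, literals {p1=false, p2=true, p4=true}.
      branch 1.2 (add T (¬p1 ∧ p3)):
        T (¬p1 ∧ p3): α-rule — add T ¬p1, T p3.
        F (¬p4 ∧ ¬p4): β-rule — branch into F ¬p4  //  F ¬p4.
          branch 1.2.1 (add F ¬p4):
            ○ open, literals {p1=false, p3=true, p4=true}.
          branch 1.2.2 (add F ¬p4):
            ○ open, literals {p1=false, p3=true, p4=true}.
  branch 2 (add F p1):
    T (p2 ∨ (¬p1 ∧ p3)): β-rule — branch into T p2  //  T (¬p1 ∧ p3).
      branch 2.1 (add T p2):
        ○ open, literals {p1=false, p2=true}.
      branch 2.2 (add T (¬p1 ∧ p3)):
        T (¬p1 ∧ p3): α-rule — add T ¬p1, T p3.
        ○ open, literals {p1=false, p3=true}.
0 branches closed, 6 open.
An open branch gives a countermodel: p1=false, p2=true, p4=true (unmentioned atoms arbitrary); under it the original formula is false.

Not valid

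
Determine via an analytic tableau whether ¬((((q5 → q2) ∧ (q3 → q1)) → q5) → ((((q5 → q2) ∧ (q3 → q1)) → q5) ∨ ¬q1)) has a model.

Initial set: {¬((((q5 → q2) ∧ (q3 → q1)) → q5) → ((((q5 → q2) ∧ (q3 → q1)) → q5) ∨ ¬q1))}.
¬((((q5 → q2) ∧ (q3 → q1)) → q5) → ((((q5 → q2) ∧ (q3 → q1)) → q5) ∨ ¬q1)): α-rule — add (((q5 → q2) ∧ (q3 → q1)) → q5), ¬((((q5 → q2) ∧ (q3 → q1)) → q5) ∨ ¬q1).
¬((((q5 → q2) ∧ (q3 → q1)) → q5) ∨ ¬q1): α-rule — add ¬(((q5 → q2) ∧ (q3 → q1)) → q5), ¬¬q1.
¬(((q5 → q2) ∧ (q3 → q1)) → q5): α-rule — add ((q5 → q2) ∧ (q3 → q1)), ¬q5.
((q5 → q2) ∧ (q3 → q1)): α-rule — add (q5 → q2), (q3 → q1).
(((q5 → q2) ∧ (q3 → q1)) → q5): β-rule — branch into ¬((q5 → q2) ∧ (q3 → q1))  //  q5.
  branch 1 (add ¬((q5 → q2) ∧ (q3 → q1))):
    (q5 → q2): β-rule — branch into ¬q5  //  q2.
      branch 1.1 (add ¬q5):
        (q3 → q1): β-rule — branch into ¬q3  //  q1.
          branch 1.1.1 (add ¬q3):
            ¬((q5 → q2) ∧ (q3 → q1)): β-rule — branch into ¬(q5 → q2)  //  ¬(q3 → q1).
              branch 1.1.1.1 (add ¬(q5 → q2)):
                ¬(q5 → q2): α-rule — add q5, ¬q2.
                × closes — contains both q5 and ¬q5.
              branch 1.1.1.2 (add ¬(q3 → q1)):
                ¬(q3 → q1): α-rule — add q3, ¬q1.
                × closes — contains both q3 and ¬q3.
          branch 1.1.2 (add q1):
            ¬((q5 → q2) ∧ (q3 → q1)): β-rule — branch into ¬(q5 → q2)  //  ¬(q3 → q1).
              branch 1.1.2.1 (add ¬(q5 → q2)):
                ¬(q5 → q2): α-rule — add q5, ¬q2.
                × closes — contains both q5 and ¬q5.
              branch 1.1.2.2 (add ¬(q3 → q1)):
                ¬(q3 → q1): α-rule — add q3, ¬q1.
                × closes — contains both q1 and ¬q1.
      branch 1.2 (add q2):
        (q3 → q1): β-rule — branch into ¬q3  //  q1.
          branch 1.2.1 (add ¬q3):
            ¬((q5 → q2) ∧ (q3 → q1)): β-rule — branch into ¬(q5 → q2)  //  ¬(q3 → q1).
              branch 1.2.1.1 (add ¬(q5 → q2)):
                ¬(q5 → q2): α-rule — add q5, ¬q2.
                × closes — contains both q5 and ¬q5.
              branch 1.2.1.2 (add ¬(q3 → q1)):
                ¬(q3 → q1): α-rule — add q3, ¬q1.
                × closes — contains both q3 and ¬q3.
          branch 1.2.2 (add q1):
            ¬((q5 → q2) ∧ (q3 → q1)): β-rule — branch into ¬(q5 → q2)  //  ¬(q3 → q1).
              branch 1.2.2.1 (add ¬(q5 → q2)):
                ¬(q5 → q2): α-rule — add q5, ¬q2.
                × closes — contains both q5 and ¬q5.
              branch 1.2.2.2 (add ¬(q3 → q1)):
                ¬(q3 → q1): α-rule — add q3, ¬q1.
                × closes — contains both q1 and ¬q1.
  branch 2 (add q5):
    × closes — contains both q5 and ¬q5.
All 9 branches close.
Every branch closed; the formula is unsatisfiable.

Unsatisfiable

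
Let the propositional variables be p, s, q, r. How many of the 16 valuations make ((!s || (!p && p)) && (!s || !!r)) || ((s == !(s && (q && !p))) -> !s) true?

Initial set: {(((!s || (!p && p)) && (!s || !!r)) || ((s == !(s && (q && !p))) -> !s))}.
(((!s || (!p && p)) && (!s || !!r)) || ((s == !(s && (q && !p))) -> !s)): β-rule — branch into ((!s || (!p && p)) && (!s || !!r))  //  ((s == !(s && (q && !p))) -> !s).
  branch 1 (add ((!s || (!p && p)) && (!s || !!r))):
    ((!s || (!p && p)) && (!s || !!r)): α-rule — add (!s || (!p && p)), (!s || !!r).
    (!s || (!p && p)): β-rule — branch into !s  //  (!p && p).
      branch 1.1 (add !s):
        (!s || !!r): β-rule — branch into !s  //  !!r.
          branch 1.1.1 (add !s):
            ○ open, literals {s=0}.
          branch 1.1.2 (add !!r):
            !!r: drop double negation, giving r.
            ○ open, literals {r=1, s=0}.
      branch 1.2 (add (!p && p)):
        (!p && p): α-rule — add !p, p.
        × closes — contains both p and !p.
  branch 2 (add ((s == !(s && (q && !p))) -> !s)):
    ((s == !(s && (q && !p))) -> !s): β-rule — branch into !(s == !(s && (q && !p)))  //  !s.
      branch 2.1 (add !(s == !(s && (q && !p)))):
        !(s == !(s && (q && !p))): β-rule — branch into s, !!(s && (q && !p))  //  !s, !(s && (q && !p)).
          branch 2.1.1 (add s, !!(s && (q && !p))):
            !!(s && (q && !p)): α-rule — add s, (q && !p).
            (q && !p): α-rule — add q, !p.
            ○ open, literals {p=0, q=1, s=1}.
          branch 2.1.2 (add !s, !(s && (q && !p))):
            !(s && (q && !p)): β-rule — branch into !s  //  !(q && !p).
              branch 2.1.2.1 (add !s):
                ○ open, literals {s=0}.
              branch 2.1.2.2 (add !(q && !p)):
                !(q && !p): β-rule — branch into !q  //  !!p.
                  branch 2.1.2.2.1 (add !q):
                    ○ open, literals {q=0, s=0}.
                  branch 2.1.2.2.2 (add !!p):
                    ○ open, literals {p=1, s=0}.
      branch 2.2 (add !s):
        ○ open, literals {s=0}.
1 branch closed, 7 open.
Each open branch fixes some atoms; the unmentioned ones are free. Counting distinct full assignments: branch {s=0} (p, q, r) contributes 8 new; branch {r=1, s=0} (p, q) contributes 0 new; branch {p=0, q=1, s=1} (r) contributes 2 new; branch {s=0} (p, q, r) contributes 0 new; branch {q=0, s=0} (p, r) contributes 0 new; branch {p=1, s=0} (q, r) contributes 0 new; branch {s=0} (p, q, r) contributes 0 new. Total: 10.

10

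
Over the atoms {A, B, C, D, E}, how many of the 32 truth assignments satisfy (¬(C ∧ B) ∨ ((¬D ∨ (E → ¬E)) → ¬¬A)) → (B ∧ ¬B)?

3

Initial set: {T ((¬(C ∧ B) ∨ ((¬D ∨ (E → ¬E)) → ¬¬A)) → (B ∧ ¬B))}.
T ((¬(C ∧ B) ∨ ((¬D ∨ (E → ¬E)) → ¬¬A)) → (B ∧ ¬B)): β-rule — branch into F (¬(C ∧ B) ∨ ((¬D ∨ (E → ¬E)) → ¬¬A))  //  T (B ∧ ¬B).
  branch 1 (add F (¬(C ∧ B) ∨ ((¬D ∨ (E → ¬E)) → ¬¬A))):
    F (¬(C ∧ B) ∨ ((¬D ∨ (E → ¬E)) → ¬¬A)): α-rule — add F ¬(C ∧ B), F ((¬D ∨ (E → ¬E)) → ¬¬A).
    F ¬(C ∧ B): α-rule — add T C, T B.
    F ((¬D ∨ (E → ¬E)) → ¬¬A): α-rule — add T (¬D ∨ (E → ¬E)), F ¬¬A.
    F ¬¬A: drop double negation, giving F A.
    T (¬D ∨ (E → ¬E)): β-rule — branch into T ¬D  //  T (E → ¬E).
      branch 1.1 (add T ¬D):
        ○ open, literals {A=F, B=T, C=T, D=F}.
      branch 1.2 (add T (E → ¬E)):
        T (E → ¬E): β-rule — branch into F E  //  T ¬E.
          branch 1.2.1 (add F E):
            ○ open, literals {A=F, B=T, C=T, E=F}.
          branch 1.2.2 (add T ¬E):
            ○ open, literals {A=F, B=T, C=T, E=F}.
  branch 2 (add T (B ∧ ¬B)):
    T (B ∧ ¬B): α-rule — add T B, T ¬B.
    × closes — contains both B and ¬B.
1 branch closed, 3 open.
Each open branch fixes some atoms; the unmentioned ones are free. Counting distinct full assignments: branch {A=F, B=T, C=T, D=F} (E) contributes 2 new; branch {A=F, B=T, C=T, E=F} (D) contributes 1 new; branch {A=F, B=T, C=T, E=F} (D) contributes 0 new. Total: 3.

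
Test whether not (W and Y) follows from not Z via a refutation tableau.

Initial set: {T not Z; F not (W and Y)}.
F not (W and Y): α-rule — add T W, T Y.
○ open, literals {W=T, Y=T, Z=F}.
0 branches closed, 1 open.
An open branch gives a countermodel: W=T, Y=T, Z=F (unmentioned atoms arbitrary); the premises hold there but the conclusion fails.

No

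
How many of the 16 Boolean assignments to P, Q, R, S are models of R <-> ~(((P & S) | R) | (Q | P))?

Initial set: {(R <-> ~(((P & S) | R) | (Q | P)))}.
(R <-> ~(((P & S) | R) | (Q | P))): β-rule — branch into R, ~(((P & S) | R) | (Q | P))  //  ~R, ~~(((P & S) | R) | (Q | P)).
  branch 1 (add R, ~(((P & S) | R) | (Q | P))):
    ~(((P & S) | R) | (Q | P)): α-rule — add ~((P & S) | R), ~(Q | P).
    ~((P & S) | R): α-rule — add ~(P & S), ~R.
    × closes — contains both R and ~R.
  branch 2 (add ~R, ~~(((P & S) | R) | (Q | P))):
    ~~(((P & S) | R) | (Q | P)): β-rule — branch into ((P & S) | R)  //  (Q | P).
      branch 2.1 (add ((P & S) | R)):
        ((P & S) | R): β-rule — branch into (P & S)  //  R.
          branch 2.1.1 (add (P & S)):
            (P & S): α-rule — add P, S.
            ○ open, literals {P=1, R=0, S=1}.
          branch 2.1.2 (add R):
            × closes — contains both R and ~R.
      branch 2.2 (add (Q | P)):
        (Q | P): β-rule — branch into Q  //  P.
          branch 2.2.1 (add Q):
            ○ open, literals {Q=1, R=0}.
          branch 2.2.2 (add P):
            ○ open, literals {P=1, R=0}.
2 branches closed, 3 open.
Each open branch fixes some atoms; the unmentioned ones are free. Counting distinct full assignments: branch {P=1, R=0, S=1} (Q) contributes 2 new; branch {Q=1, R=0} (P, S) contributes 3 new; branch {P=1, R=0} (Q, S) contributes 1 new. Total: 6.

6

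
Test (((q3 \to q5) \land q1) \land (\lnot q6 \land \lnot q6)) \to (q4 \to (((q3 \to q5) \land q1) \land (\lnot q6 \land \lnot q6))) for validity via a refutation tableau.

Assume the negation and expand:
Initial set: {F ((((q3 \to q5) \land q1) \land (\lnot q6 \land \lnot q6)) \to (q4 \to (((q3 \to q5) \land q1) \land (\lnot q6 \land \lnot q6))))}.
F ((((q3 \to q5) \land q1) \land (\lnot q6 \land \lnot q6)) \to (q4 \to (((q3 \to q5) \land q1) \land (\lnot q6 \land \lnot q6)))): α-rule — add T (((q3 \to q5) \land q1) \land (\lnot q6 \land \lnot q6)), F (q4 \to (((q3 \to q5) \land q1) \land (\lnot q6 \land \lnot q6))).
T (((q3 \to q5) \land q1) \land (\lnot q6 \land \lnot q6)): α-rule — add T ((q3 \to q5) \land q1), T (\lnot q6 \land \lnot q6).
F (q4 \to (((q3 \to q5) \land q1) \land (\lnot q6 \land \lnot q6))): α-rule — add T q4, F (((q3 \to q5) \land q1) \land (\lnot q6 \land \lnot q6)).
T ((q3 \to q5) \land q1): α-rule — add T (q3 \to q5), T q1.
T (\lnot q6 \land \lnot q6): α-rule — add T \lnot q6, T \lnot q6.
F (((q3 \to q5) \land q1) \land (\lnot q6 \land \lnot q6)): β-rule — branch into F ((q3 \to q5) \land q1)  //  F (\lnot q6 \land \lnot q6).
  branch 1 (add F ((q3 \to q5) \land q1)):
    T (q3 \to q5): β-rule — branch into F q3  //  T q5.
      branch 1.1 (add F q3):
        F ((q3 \to q5) \land q1): β-rule — branch into F (q3 \to q5)  //  F q1.
          branch 1.1.1 (add F (q3 \to q5)):
            F (q3 \to q5): α-rule — add T q3, F q5.
            × closes — contains both q3 and \lnot q3.
          branch 1.1.2 (add F q1):
            × closes — contains both q1 and \lnot q1.
      branch 1.2 (add T q5):
        F ((q3 \to q5) \land q1): β-rule — branch into F (q3 \to q5)  //  F q1.
          branch 1.2.1 (add F (q3 \to q5)):
            F (q3 \to q5): α-rule — add T q3, F q5.
            × closes — contains both q5 and \lnot q5.
          branch 1.2.2 (add F q1):
            × closes — contains both q1 and \lnot q1.
  branch 2 (add F (\lnot q6 \land \lnot q6)):
    T (q3 \to q5): β-rule — branch into F q3  //  T q5.
      branch 2.1 (add F q3):
        F (\lnot q6 \land \lnot q6): β-rule — branch into F \lnot q6  //  F \lnot q6.
          branch 2.1.1 (add F \lnot q6):
            × closes — contains both q6 and \lnot q6.
          branch 2.1.2 (add F \lnot q6):
            × closes — contains both q6 and \lnot q6.
      branch 2.2 (add T q5):
        F (\lnot q6 \land \lnot q6): β-rule — branch into F \lnot q6  //  F \lnot q6.
          branch 2.2.1 (add F \lnot q6):
            × closes — contains both q6 and \lnot q6.
          branch 2.2.2 (add F \lnot q6):
            × closes — contains both q6 and \lnot q6.
All 8 branches close.
Every branch closed, so the negation is unsatisfiable and the formula is valid.

Valid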